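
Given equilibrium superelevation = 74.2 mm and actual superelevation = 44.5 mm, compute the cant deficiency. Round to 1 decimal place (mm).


Cant deficiency = equilibrium cant - actual cant
CD = 74.2 - 44.5
CD = 29.7 mm

29.7


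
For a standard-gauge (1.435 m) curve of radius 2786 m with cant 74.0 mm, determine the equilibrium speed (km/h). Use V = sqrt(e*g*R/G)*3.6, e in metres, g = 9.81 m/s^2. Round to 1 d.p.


Convert cant: e = 74.0 mm = 0.0740 m
V_ms = sqrt(0.0740 * 9.81 * 2786 / 1.435)
V_ms = sqrt(1409.385951) = 37.5418 m/s
V = 37.5418 * 3.6 = 135.2 km/h

135.2


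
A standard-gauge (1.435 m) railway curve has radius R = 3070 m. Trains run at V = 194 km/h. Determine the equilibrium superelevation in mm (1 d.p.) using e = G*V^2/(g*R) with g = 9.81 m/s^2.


Convert speed: V = 194 / 3.6 = 53.8889 m/s
Apply formula: e = 1.435 * 53.8889^2 / (9.81 * 3070)
e = 1.435 * 2904.0123 / 30116.7
e = 0.13837 m = 138.4 mm

138.4


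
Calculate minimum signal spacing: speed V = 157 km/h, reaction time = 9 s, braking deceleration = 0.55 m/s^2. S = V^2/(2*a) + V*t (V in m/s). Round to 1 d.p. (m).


V = 157 / 3.6 = 43.6111 m/s
Braking distance = 43.6111^2 / (2*0.55) = 1729.0264 m
Sighting distance = 43.6111 * 9 = 392.5 m
S = 1729.0264 + 392.5 = 2121.5 m

2121.5


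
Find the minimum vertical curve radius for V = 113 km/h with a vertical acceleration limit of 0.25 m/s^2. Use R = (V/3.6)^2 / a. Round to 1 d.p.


Convert speed: V = 113 / 3.6 = 31.3889 m/s
V^2 = 985.2623 m^2/s^2
R_v = 985.2623 / 0.25
R_v = 3941.0 m

3941.0


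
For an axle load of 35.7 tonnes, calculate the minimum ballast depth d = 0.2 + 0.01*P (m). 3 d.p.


d = 0.2 + 0.01 * 35.7
d = 0.2 + 0.357
d = 0.557 m

0.557


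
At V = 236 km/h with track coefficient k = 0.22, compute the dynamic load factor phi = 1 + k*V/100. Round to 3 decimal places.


phi = 1 + k * V / 100
phi = 1 + 0.22 * 236 / 100
phi = 1 + 0.5192
phi = 1.519

1.519


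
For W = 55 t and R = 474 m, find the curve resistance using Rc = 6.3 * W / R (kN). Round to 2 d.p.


Rc = 6.3 * W / R
Rc = 6.3 * 55 / 474
Rc = 346.5 / 474
Rc = 0.73 kN

0.73


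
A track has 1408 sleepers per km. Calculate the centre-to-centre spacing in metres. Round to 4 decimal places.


Spacing = 1000 m / number of sleepers
Spacing = 1000 / 1408
Spacing = 0.7102 m

0.7102


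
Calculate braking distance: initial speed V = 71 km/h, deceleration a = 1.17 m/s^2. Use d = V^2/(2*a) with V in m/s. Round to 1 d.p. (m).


Convert speed: V = 71 / 3.6 = 19.7222 m/s
V^2 = 388.966
d = 388.966 / (2 * 1.17)
d = 388.966 / 2.34
d = 166.2 m

166.2


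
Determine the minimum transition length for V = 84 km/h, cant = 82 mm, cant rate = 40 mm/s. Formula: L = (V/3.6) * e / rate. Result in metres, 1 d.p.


Convert speed: V = 84 / 3.6 = 23.3333 m/s
L = 23.3333 * 82 / 40
L = 1913.3333 / 40
L = 47.8 m

47.8


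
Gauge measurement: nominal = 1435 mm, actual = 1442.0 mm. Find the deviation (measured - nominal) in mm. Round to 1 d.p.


Deviation = measured - nominal
Deviation = 1442.0 - 1435
Deviation = 7.0 mm

7.0


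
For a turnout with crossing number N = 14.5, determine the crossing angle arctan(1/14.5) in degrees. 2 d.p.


1/N = 1/14.5 = 0.068966
angle = arctan(0.068966) = 0.068856 rad
angle = 0.068856 * 180/pi = 3.95 degrees

3.95


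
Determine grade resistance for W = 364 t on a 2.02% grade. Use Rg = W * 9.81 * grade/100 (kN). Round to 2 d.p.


Rg = W * 9.81 * grade / 100
Rg = 364 * 9.81 * 2.02 / 100
Rg = 3570.84 * 0.0202
Rg = 72.13 kN

72.13


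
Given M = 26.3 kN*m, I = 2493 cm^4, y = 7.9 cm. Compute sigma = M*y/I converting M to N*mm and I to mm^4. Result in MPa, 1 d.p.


Convert units:
M = 26.3 kN*m = 26300000 N*mm
y = 7.9 cm = 79 mm
I = 2493 cm^4 = 24930000 mm^4
sigma = 26300000 * 79 / 24930000
sigma = 83.3 MPa

83.3


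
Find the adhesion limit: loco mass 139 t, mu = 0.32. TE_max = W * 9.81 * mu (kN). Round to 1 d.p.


TE_max = W * g * mu
TE_max = 139 * 9.81 * 0.32
TE_max = 1363.59 * 0.32
TE_max = 436.3 kN

436.3


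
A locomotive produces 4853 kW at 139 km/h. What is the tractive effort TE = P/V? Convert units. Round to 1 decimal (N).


Convert: P = 4853 kW = 4853000 W
V = 139 / 3.6 = 38.6111 m/s
TE = 4853000 / 38.6111
TE = 125689.2 N

125689.2


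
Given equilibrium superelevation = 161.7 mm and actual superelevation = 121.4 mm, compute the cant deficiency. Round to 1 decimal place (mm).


Cant deficiency = equilibrium cant - actual cant
CD = 161.7 - 121.4
CD = 40.3 mm

40.3


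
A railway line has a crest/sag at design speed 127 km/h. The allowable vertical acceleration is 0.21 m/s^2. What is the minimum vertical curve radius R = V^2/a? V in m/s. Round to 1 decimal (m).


Convert speed: V = 127 / 3.6 = 35.2778 m/s
V^2 = 1244.5216 m^2/s^2
R_v = 1244.5216 / 0.21
R_v = 5926.3 m

5926.3


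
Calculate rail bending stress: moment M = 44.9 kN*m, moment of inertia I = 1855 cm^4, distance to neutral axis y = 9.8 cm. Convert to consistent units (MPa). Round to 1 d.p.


Convert units:
M = 44.9 kN*m = 44900000 N*mm
y = 9.8 cm = 98 mm
I = 1855 cm^4 = 18550000 mm^4
sigma = 44900000 * 98 / 18550000
sigma = 237.2 MPa

237.2


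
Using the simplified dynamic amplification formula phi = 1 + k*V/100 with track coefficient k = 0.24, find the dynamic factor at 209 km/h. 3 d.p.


phi = 1 + k * V / 100
phi = 1 + 0.24 * 209 / 100
phi = 1 + 0.5016
phi = 1.502

1.502


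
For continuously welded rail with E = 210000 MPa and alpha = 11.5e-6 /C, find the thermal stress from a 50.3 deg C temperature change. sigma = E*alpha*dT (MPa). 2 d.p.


sigma = E * alpha * dT
sigma = 210000 * 11.5e-6 * 50.3
sigma = 2.415 * 50.3
sigma = 121.47 MPa

121.47


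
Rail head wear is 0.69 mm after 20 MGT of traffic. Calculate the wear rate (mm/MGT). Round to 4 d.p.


Wear rate = total wear / cumulative tonnage
Rate = 0.69 / 20
Rate = 0.0345 mm/MGT

0.0345


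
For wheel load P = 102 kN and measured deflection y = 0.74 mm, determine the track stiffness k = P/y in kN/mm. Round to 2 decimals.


Track stiffness k = P / y
k = 102 / 0.74
k = 137.84 kN/mm

137.84


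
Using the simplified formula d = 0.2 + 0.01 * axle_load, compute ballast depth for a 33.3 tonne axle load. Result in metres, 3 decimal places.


d = 0.2 + 0.01 * 33.3
d = 0.2 + 0.333
d = 0.533 m

0.533


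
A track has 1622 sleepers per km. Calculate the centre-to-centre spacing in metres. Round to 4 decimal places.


Spacing = 1000 m / number of sleepers
Spacing = 1000 / 1622
Spacing = 0.6165 m

0.6165


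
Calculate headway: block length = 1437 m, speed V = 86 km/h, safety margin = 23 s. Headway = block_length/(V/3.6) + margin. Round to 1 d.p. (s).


V = 86 / 3.6 = 23.8889 m/s
Block traversal time = 1437 / 23.8889 = 60.1535 s
Headway = 60.1535 + 23
Headway = 83.2 s

83.2


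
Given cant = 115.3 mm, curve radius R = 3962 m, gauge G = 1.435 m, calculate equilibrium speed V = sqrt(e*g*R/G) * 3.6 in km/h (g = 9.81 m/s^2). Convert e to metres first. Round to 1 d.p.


Convert cant: e = 115.3 mm = 0.1153 m
V_ms = sqrt(0.1153 * 9.81 * 3962 / 1.435)
V_ms = sqrt(3122.920185) = 55.8831 m/s
V = 55.8831 * 3.6 = 201.2 km/h

201.2


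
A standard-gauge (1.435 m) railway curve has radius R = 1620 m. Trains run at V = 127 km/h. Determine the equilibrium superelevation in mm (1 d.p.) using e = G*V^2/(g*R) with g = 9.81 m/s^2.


Convert speed: V = 127 / 3.6 = 35.2778 m/s
Apply formula: e = 1.435 * 35.2778^2 / (9.81 * 1620)
e = 1.435 * 1244.5216 / 15892.2
e = 0.112375 m = 112.4 mm

112.4


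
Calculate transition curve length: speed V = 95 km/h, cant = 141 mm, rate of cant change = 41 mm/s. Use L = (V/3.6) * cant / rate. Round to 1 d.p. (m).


Convert speed: V = 95 / 3.6 = 26.3889 m/s
L = 26.3889 * 141 / 41
L = 3720.8333 / 41
L = 90.8 m

90.8


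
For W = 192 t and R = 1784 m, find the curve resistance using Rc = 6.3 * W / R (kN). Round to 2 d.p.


Rc = 6.3 * W / R
Rc = 6.3 * 192 / 1784
Rc = 1209.6 / 1784
Rc = 0.68 kN

0.68


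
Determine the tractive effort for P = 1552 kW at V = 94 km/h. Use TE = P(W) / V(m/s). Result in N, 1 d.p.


Convert: P = 1552 kW = 1552000 W
V = 94 / 3.6 = 26.1111 m/s
TE = 1552000 / 26.1111
TE = 59438.3 N

59438.3


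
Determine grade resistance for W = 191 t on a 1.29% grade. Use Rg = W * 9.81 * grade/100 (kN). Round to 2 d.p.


Rg = W * 9.81 * grade / 100
Rg = 191 * 9.81 * 1.29 / 100
Rg = 1873.71 * 0.0129
Rg = 24.17 kN

24.17


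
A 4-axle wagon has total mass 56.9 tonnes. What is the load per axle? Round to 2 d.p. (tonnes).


Load per axle = total weight / number of axles
Load = 56.9 / 4
Load = 14.23 tonnes

14.23


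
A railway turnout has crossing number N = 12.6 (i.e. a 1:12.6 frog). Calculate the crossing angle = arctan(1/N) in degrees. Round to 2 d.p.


1/N = 1/12.6 = 0.079365
angle = arctan(0.079365) = 0.079199 rad
angle = 0.079199 * 180/pi = 4.54 degrees

4.54


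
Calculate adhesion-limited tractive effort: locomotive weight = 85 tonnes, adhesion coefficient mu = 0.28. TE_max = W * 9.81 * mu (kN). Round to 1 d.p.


TE_max = W * g * mu
TE_max = 85 * 9.81 * 0.28
TE_max = 833.85 * 0.28
TE_max = 233.5 kN

233.5


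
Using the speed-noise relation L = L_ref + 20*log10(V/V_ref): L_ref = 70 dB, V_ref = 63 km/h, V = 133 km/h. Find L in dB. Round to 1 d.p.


V/V_ref = 133 / 63 = 2.111111
log10(2.111111) = 0.324511
20 * 0.324511 = 6.4902
L = 70 + 6.4902 = 76.5 dB

76.5


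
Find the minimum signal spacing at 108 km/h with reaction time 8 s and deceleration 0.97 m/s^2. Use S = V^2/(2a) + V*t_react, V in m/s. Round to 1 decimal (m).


V = 108 / 3.6 = 30.0 m/s
Braking distance = 30.0^2 / (2*0.97) = 463.9175 m
Sighting distance = 30.0 * 8 = 240.0 m
S = 463.9175 + 240.0 = 703.9 m

703.9


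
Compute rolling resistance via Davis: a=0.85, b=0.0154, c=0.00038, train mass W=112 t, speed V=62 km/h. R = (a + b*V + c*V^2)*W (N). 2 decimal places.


b*V = 0.0154 * 62 = 0.9548
c*V^2 = 0.00038 * 3844 = 1.46072
R_per_t = 0.85 + 0.9548 + 1.46072 = 3.26552 N/t
R_total = 3.26552 * 112 = 365.74 N

365.74


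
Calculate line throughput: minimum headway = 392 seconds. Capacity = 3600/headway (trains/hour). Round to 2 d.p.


Capacity = 3600 / headway
Capacity = 3600 / 392
Capacity = 9.18 trains/hour

9.18


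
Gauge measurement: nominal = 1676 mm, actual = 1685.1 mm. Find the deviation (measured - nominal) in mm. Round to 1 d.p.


Deviation = measured - nominal
Deviation = 1685.1 - 1676
Deviation = 9.1 mm

9.1


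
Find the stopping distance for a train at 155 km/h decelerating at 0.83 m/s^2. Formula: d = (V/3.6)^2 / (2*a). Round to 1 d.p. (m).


Convert speed: V = 155 / 3.6 = 43.0556 m/s
V^2 = 1853.7809
d = 1853.7809 / (2 * 0.83)
d = 1853.7809 / 1.66
d = 1116.7 m

1116.7


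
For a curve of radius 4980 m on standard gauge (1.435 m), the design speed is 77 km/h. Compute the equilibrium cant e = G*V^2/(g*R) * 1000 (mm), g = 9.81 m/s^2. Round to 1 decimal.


Convert speed: V = 77 / 3.6 = 21.3889 m/s
Apply formula: e = 1.435 * 21.3889^2 / (9.81 * 4980)
e = 1.435 * 457.4846 / 48853.8
e = 0.013438 m = 13.4 mm

13.4


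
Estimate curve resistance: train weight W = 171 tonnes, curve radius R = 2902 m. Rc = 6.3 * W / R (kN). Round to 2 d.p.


Rc = 6.3 * W / R
Rc = 6.3 * 171 / 2902
Rc = 1077.3 / 2902
Rc = 0.37 kN

0.37


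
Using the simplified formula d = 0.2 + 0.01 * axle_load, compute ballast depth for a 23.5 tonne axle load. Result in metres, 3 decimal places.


d = 0.2 + 0.01 * 23.5
d = 0.2 + 0.235
d = 0.435 m

0.435


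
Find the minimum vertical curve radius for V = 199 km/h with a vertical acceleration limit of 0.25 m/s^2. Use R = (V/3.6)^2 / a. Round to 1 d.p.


Convert speed: V = 199 / 3.6 = 55.2778 m/s
V^2 = 3055.6327 m^2/s^2
R_v = 3055.6327 / 0.25
R_v = 12222.5 m

12222.5


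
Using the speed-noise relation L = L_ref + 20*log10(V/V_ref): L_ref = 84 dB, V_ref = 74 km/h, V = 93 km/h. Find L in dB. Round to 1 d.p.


V/V_ref = 93 / 74 = 1.256757
log10(1.256757) = 0.099251
20 * 0.099251 = 1.985
L = 84 + 1.985 = 86.0 dB

86.0


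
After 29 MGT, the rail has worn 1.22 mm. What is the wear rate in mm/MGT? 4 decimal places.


Wear rate = total wear / cumulative tonnage
Rate = 1.22 / 29
Rate = 0.0421 mm/MGT

0.0421


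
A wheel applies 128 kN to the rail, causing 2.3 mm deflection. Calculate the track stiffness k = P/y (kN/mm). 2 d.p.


Track stiffness k = P / y
k = 128 / 2.3
k = 55.65 kN/mm

55.65


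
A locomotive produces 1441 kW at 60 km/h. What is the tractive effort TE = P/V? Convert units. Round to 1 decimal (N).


Convert: P = 1441 kW = 1441000 W
V = 60 / 3.6 = 16.6667 m/s
TE = 1441000 / 16.6667
TE = 86460.0 N

86460.0


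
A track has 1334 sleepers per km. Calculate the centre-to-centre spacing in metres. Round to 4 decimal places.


Spacing = 1000 m / number of sleepers
Spacing = 1000 / 1334
Spacing = 0.7496 m

0.7496


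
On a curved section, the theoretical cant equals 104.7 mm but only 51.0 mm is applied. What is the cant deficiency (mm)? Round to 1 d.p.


Cant deficiency = equilibrium cant - actual cant
CD = 104.7 - 51.0
CD = 53.7 mm

53.7


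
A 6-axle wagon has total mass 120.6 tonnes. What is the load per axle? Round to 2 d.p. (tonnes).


Load per axle = total weight / number of axles
Load = 120.6 / 6
Load = 20.10 tonnes

20.10


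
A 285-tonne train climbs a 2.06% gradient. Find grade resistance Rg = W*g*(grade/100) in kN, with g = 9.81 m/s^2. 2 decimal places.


Rg = W * 9.81 * grade / 100
Rg = 285 * 9.81 * 2.06 / 100
Rg = 2795.85 * 0.0206
Rg = 57.59 kN

57.59


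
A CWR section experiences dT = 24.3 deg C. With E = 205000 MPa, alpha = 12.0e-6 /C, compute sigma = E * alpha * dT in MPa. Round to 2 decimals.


sigma = E * alpha * dT
sigma = 205000 * 12.0e-6 * 24.3
sigma = 2.46 * 24.3
sigma = 59.78 MPa

59.78


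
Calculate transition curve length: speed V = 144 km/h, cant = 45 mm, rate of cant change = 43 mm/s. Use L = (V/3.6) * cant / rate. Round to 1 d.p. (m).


Convert speed: V = 144 / 3.6 = 40.0 m/s
L = 40.0 * 45 / 43
L = 1800.0 / 43
L = 41.9 m

41.9


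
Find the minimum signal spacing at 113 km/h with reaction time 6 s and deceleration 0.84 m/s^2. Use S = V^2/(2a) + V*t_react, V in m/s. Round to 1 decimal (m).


V = 113 / 3.6 = 31.3889 m/s
Braking distance = 31.3889^2 / (2*0.84) = 586.4657 m
Sighting distance = 31.3889 * 6 = 188.3333 m
S = 586.4657 + 188.3333 = 774.8 m

774.8


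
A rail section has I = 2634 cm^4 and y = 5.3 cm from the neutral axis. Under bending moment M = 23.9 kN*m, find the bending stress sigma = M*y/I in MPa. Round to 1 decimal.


Convert units:
M = 23.9 kN*m = 23900000 N*mm
y = 5.3 cm = 53 mm
I = 2634 cm^4 = 26340000 mm^4
sigma = 23900000 * 53 / 26340000
sigma = 48.1 MPa

48.1


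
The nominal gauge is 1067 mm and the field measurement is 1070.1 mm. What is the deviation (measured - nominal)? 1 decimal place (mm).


Deviation = measured - nominal
Deviation = 1070.1 - 1067
Deviation = 3.1 mm

3.1


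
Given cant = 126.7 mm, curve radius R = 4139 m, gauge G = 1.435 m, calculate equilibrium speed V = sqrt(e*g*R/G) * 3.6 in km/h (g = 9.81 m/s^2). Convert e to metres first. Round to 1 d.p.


Convert cant: e = 126.7 mm = 0.1267 m
V_ms = sqrt(0.1267 * 9.81 * 4139 / 1.435)
V_ms = sqrt(3584.999898) = 59.8749 m/s
V = 59.8749 * 3.6 = 215.5 km/h

215.5


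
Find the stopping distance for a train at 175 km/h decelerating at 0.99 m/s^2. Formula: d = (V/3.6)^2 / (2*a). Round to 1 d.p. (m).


Convert speed: V = 175 / 3.6 = 48.6111 m/s
V^2 = 2363.0401
d = 2363.0401 / (2 * 0.99)
d = 2363.0401 / 1.98
d = 1193.5 m

1193.5


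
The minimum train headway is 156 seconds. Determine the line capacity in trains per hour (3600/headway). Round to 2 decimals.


Capacity = 3600 / headway
Capacity = 3600 / 156
Capacity = 23.08 trains/hour

23.08


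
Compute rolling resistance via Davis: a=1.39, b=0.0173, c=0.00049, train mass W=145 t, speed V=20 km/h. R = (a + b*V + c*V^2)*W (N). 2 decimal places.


b*V = 0.0173 * 20 = 0.346
c*V^2 = 0.00049 * 400 = 0.196
R_per_t = 1.39 + 0.346 + 0.196 = 1.932 N/t
R_total = 1.932 * 145 = 280.14 N

280.14


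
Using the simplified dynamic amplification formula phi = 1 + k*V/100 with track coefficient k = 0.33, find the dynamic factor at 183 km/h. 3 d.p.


phi = 1 + k * V / 100
phi = 1 + 0.33 * 183 / 100
phi = 1 + 0.6039
phi = 1.604

1.604


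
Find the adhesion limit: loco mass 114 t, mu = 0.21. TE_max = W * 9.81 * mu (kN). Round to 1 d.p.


TE_max = W * g * mu
TE_max = 114 * 9.81 * 0.21
TE_max = 1118.34 * 0.21
TE_max = 234.9 kN

234.9


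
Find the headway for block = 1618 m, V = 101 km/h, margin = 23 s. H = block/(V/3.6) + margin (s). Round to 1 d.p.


V = 101 / 3.6 = 28.0556 m/s
Block traversal time = 1618 / 28.0556 = 57.6713 s
Headway = 57.6713 + 23
Headway = 80.7 s

80.7


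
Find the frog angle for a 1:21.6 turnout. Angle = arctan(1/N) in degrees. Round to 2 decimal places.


1/N = 1/21.6 = 0.046296
angle = arctan(0.046296) = 0.046263 rad
angle = 0.046263 * 180/pi = 2.65 degrees

2.65


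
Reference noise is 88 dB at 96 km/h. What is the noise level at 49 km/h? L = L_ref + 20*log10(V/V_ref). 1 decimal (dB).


V/V_ref = 49 / 96 = 0.510417
log10(0.510417) = -0.292075
20 * -0.292075 = -5.8415
L = 88 + -5.8415 = 82.2 dB

82.2


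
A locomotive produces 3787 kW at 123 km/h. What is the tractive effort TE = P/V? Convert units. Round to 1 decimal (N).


Convert: P = 3787 kW = 3787000 W
V = 123 / 3.6 = 34.1667 m/s
TE = 3787000 / 34.1667
TE = 110839.0 N

110839.0


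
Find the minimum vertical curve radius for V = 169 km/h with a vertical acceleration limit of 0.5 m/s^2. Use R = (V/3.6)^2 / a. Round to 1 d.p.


Convert speed: V = 169 / 3.6 = 46.9444 m/s
V^2 = 2203.7809 m^2/s^2
R_v = 2203.7809 / 0.5
R_v = 4407.6 m

4407.6


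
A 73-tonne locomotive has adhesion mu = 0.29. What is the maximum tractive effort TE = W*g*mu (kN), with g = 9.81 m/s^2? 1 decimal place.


TE_max = W * g * mu
TE_max = 73 * 9.81 * 0.29
TE_max = 716.13 * 0.29
TE_max = 207.7 kN

207.7


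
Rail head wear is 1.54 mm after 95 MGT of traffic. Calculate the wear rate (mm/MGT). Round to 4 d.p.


Wear rate = total wear / cumulative tonnage
Rate = 1.54 / 95
Rate = 0.0162 mm/MGT

0.0162


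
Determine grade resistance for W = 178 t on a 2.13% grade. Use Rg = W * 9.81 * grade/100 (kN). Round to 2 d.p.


Rg = W * 9.81 * grade / 100
Rg = 178 * 9.81 * 2.13 / 100
Rg = 1746.18 * 0.0213
Rg = 37.19 kN

37.19


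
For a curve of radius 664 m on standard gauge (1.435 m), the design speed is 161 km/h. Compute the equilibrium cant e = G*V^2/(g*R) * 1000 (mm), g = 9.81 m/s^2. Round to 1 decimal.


Convert speed: V = 161 / 3.6 = 44.7222 m/s
Apply formula: e = 1.435 * 44.7222^2 / (9.81 * 664)
e = 1.435 * 2000.0772 / 6513.84
e = 0.440617 m = 440.6 mm

440.6


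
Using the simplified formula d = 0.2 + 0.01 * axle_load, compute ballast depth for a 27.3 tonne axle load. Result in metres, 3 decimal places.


d = 0.2 + 0.01 * 27.3
d = 0.2 + 0.273
d = 0.473 m

0.473


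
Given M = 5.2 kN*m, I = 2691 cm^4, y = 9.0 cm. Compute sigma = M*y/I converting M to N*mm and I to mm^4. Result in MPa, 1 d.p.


Convert units:
M = 5.2 kN*m = 5200000 N*mm
y = 9.0 cm = 90 mm
I = 2691 cm^4 = 26910000 mm^4
sigma = 5200000 * 90 / 26910000
sigma = 17.4 MPa

17.4


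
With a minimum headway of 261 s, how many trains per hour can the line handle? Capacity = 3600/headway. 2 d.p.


Capacity = 3600 / headway
Capacity = 3600 / 261
Capacity = 13.79 trains/hour

13.79


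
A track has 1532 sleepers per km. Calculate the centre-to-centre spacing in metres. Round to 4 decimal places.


Spacing = 1000 m / number of sleepers
Spacing = 1000 / 1532
Spacing = 0.6527 m

0.6527


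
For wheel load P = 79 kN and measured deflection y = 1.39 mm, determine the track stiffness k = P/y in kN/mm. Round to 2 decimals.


Track stiffness k = P / y
k = 79 / 1.39
k = 56.83 kN/mm

56.83


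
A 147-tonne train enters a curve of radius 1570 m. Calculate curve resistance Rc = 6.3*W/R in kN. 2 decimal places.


Rc = 6.3 * W / R
Rc = 6.3 * 147 / 1570
Rc = 926.1 / 1570
Rc = 0.59 kN

0.59


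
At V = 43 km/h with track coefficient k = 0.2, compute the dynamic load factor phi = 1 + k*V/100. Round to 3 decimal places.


phi = 1 + k * V / 100
phi = 1 + 0.2 * 43 / 100
phi = 1 + 0.086
phi = 1.086

1.086


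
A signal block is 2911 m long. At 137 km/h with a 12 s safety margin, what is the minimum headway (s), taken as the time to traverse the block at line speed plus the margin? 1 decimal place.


V = 137 / 3.6 = 38.0556 m/s
Block traversal time = 2911 / 38.0556 = 76.4934 s
Headway = 76.4934 + 12
Headway = 88.5 s

88.5


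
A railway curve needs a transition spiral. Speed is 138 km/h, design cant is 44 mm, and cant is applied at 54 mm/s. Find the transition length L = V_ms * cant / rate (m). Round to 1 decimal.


Convert speed: V = 138 / 3.6 = 38.3333 m/s
L = 38.3333 * 44 / 54
L = 1686.6667 / 54
L = 31.2 m

31.2


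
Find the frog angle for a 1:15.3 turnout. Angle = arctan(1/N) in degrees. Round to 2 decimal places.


1/N = 1/15.3 = 0.065359
angle = arctan(0.065359) = 0.065267 rad
angle = 0.065267 * 180/pi = 3.74 degrees

3.74


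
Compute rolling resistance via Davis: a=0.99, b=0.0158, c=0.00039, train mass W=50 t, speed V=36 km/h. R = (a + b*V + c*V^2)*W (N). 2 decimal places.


b*V = 0.0158 * 36 = 0.5688
c*V^2 = 0.00039 * 1296 = 0.50544
R_per_t = 0.99 + 0.5688 + 0.50544 = 2.06424 N/t
R_total = 2.06424 * 50 = 103.21 N

103.21


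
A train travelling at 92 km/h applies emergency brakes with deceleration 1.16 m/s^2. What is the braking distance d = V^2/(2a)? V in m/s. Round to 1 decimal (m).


Convert speed: V = 92 / 3.6 = 25.5556 m/s
V^2 = 653.0864
d = 653.0864 / (2 * 1.16)
d = 653.0864 / 2.32
d = 281.5 m

281.5


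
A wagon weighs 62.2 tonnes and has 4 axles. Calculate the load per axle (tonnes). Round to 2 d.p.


Load per axle = total weight / number of axles
Load = 62.2 / 4
Load = 15.55 tonnes

15.55


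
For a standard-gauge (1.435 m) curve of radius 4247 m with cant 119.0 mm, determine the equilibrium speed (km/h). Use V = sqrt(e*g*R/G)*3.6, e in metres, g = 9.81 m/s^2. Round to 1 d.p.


Convert cant: e = 119.0 mm = 0.1190 m
V_ms = sqrt(0.1190 * 9.81 * 4247 / 1.435)
V_ms = sqrt(3454.986293) = 58.7791 m/s
V = 58.7791 * 3.6 = 211.6 km/h

211.6


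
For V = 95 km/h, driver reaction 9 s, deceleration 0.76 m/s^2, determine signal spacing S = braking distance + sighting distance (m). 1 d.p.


V = 95 / 3.6 = 26.3889 m/s
Braking distance = 26.3889^2 / (2*0.76) = 458.1404 m
Sighting distance = 26.3889 * 9 = 237.5 m
S = 458.1404 + 237.5 = 695.6 m

695.6


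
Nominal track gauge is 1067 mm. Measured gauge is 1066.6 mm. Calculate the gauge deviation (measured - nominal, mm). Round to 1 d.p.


Deviation = measured - nominal
Deviation = 1066.6 - 1067
Deviation = -0.4 mm

-0.4


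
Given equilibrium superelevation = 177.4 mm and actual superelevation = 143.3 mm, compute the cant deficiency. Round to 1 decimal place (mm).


Cant deficiency = equilibrium cant - actual cant
CD = 177.4 - 143.3
CD = 34.1 mm

34.1


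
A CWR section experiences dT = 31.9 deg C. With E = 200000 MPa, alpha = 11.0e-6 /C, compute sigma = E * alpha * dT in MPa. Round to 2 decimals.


sigma = E * alpha * dT
sigma = 200000 * 11.0e-6 * 31.9
sigma = 2.2 * 31.9
sigma = 70.18 MPa

70.18


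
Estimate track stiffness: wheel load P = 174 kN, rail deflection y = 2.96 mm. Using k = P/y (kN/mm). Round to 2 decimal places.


Track stiffness k = P / y
k = 174 / 2.96
k = 58.78 kN/mm

58.78


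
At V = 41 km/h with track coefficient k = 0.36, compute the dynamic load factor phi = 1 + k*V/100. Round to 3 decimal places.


phi = 1 + k * V / 100
phi = 1 + 0.36 * 41 / 100
phi = 1 + 0.1476
phi = 1.148

1.148


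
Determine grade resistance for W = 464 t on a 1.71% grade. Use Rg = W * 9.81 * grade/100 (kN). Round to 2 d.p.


Rg = W * 9.81 * grade / 100
Rg = 464 * 9.81 * 1.71 / 100
Rg = 4551.84 * 0.0171
Rg = 77.84 kN

77.84


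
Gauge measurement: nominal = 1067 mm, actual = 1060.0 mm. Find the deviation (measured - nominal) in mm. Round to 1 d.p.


Deviation = measured - nominal
Deviation = 1060.0 - 1067
Deviation = -7.0 mm

-7.0


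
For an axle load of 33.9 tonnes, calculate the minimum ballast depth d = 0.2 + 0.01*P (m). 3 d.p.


d = 0.2 + 0.01 * 33.9
d = 0.2 + 0.339
d = 0.539 m

0.539


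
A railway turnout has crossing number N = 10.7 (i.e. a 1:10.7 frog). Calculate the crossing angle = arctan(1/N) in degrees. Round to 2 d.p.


1/N = 1/10.7 = 0.093458
angle = arctan(0.093458) = 0.093187 rad
angle = 0.093187 * 180/pi = 5.34 degrees

5.34


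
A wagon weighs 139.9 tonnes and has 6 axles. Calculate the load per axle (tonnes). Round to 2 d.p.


Load per axle = total weight / number of axles
Load = 139.9 / 6
Load = 23.32 tonnes

23.32


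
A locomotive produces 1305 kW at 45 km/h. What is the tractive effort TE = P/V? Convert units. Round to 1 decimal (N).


Convert: P = 1305 kW = 1305000 W
V = 45 / 3.6 = 12.5 m/s
TE = 1305000 / 12.5
TE = 104400.0 N

104400.0


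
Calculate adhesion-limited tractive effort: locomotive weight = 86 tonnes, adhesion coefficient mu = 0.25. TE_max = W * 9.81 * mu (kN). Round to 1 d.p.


TE_max = W * g * mu
TE_max = 86 * 9.81 * 0.25
TE_max = 843.66 * 0.25
TE_max = 210.9 kN

210.9


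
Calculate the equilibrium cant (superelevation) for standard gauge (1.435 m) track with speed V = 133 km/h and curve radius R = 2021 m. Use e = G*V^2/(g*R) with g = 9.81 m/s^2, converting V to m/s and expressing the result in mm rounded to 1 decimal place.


Convert speed: V = 133 / 3.6 = 36.9444 m/s
Apply formula: e = 1.435 * 36.9444^2 / (9.81 * 2021)
e = 1.435 * 1364.892 / 19826.01
e = 0.09879 m = 98.8 mm

98.8


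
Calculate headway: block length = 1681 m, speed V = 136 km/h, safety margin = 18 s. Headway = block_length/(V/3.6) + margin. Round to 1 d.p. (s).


V = 136 / 3.6 = 37.7778 m/s
Block traversal time = 1681 / 37.7778 = 44.4971 s
Headway = 44.4971 + 18
Headway = 62.5 s

62.5


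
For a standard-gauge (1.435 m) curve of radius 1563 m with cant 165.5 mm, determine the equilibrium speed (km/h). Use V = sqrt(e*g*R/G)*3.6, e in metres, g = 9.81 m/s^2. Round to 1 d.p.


Convert cant: e = 165.5 mm = 0.1655 m
V_ms = sqrt(0.1655 * 9.81 * 1563 / 1.435)
V_ms = sqrt(1768.373843) = 42.052 m/s
V = 42.052 * 3.6 = 151.4 km/h

151.4


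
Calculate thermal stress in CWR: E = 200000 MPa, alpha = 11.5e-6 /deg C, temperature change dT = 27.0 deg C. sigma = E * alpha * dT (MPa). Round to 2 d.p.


sigma = E * alpha * dT
sigma = 200000 * 11.5e-6 * 27.0
sigma = 2.3 * 27.0
sigma = 62.10 MPa

62.10


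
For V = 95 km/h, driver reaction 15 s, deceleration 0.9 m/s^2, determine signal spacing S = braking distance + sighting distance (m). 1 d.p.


V = 95 / 3.6 = 26.3889 m/s
Braking distance = 26.3889^2 / (2*0.9) = 386.8741 m
Sighting distance = 26.3889 * 15 = 395.8333 m
S = 386.8741 + 395.8333 = 782.7 m

782.7


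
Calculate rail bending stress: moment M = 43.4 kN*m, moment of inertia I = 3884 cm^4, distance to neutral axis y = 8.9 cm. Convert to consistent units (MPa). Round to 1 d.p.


Convert units:
M = 43.4 kN*m = 43400000 N*mm
y = 8.9 cm = 89 mm
I = 3884 cm^4 = 38840000 mm^4
sigma = 43400000 * 89 / 38840000
sigma = 99.4 MPa

99.4


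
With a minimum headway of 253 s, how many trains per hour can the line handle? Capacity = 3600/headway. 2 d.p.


Capacity = 3600 / headway
Capacity = 3600 / 253
Capacity = 14.23 trains/hour

14.23


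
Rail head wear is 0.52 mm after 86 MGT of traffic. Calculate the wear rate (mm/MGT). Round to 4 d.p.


Wear rate = total wear / cumulative tonnage
Rate = 0.52 / 86
Rate = 0.0060 mm/MGT

0.0060


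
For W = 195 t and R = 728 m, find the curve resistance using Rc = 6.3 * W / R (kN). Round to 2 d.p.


Rc = 6.3 * W / R
Rc = 6.3 * 195 / 728
Rc = 1228.5 / 728
Rc = 1.69 kN

1.69


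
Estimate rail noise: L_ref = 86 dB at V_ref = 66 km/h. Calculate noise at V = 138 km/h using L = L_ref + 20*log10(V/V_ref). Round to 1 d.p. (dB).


V/V_ref = 138 / 66 = 2.090909
log10(2.090909) = 0.320335
20 * 0.320335 = 6.4067
L = 86 + 6.4067 = 92.4 dB

92.4


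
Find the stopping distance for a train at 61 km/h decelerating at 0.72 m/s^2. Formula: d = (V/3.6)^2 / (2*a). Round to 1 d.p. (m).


Convert speed: V = 61 / 3.6 = 16.9444 m/s
V^2 = 287.1142
d = 287.1142 / (2 * 0.72)
d = 287.1142 / 1.44
d = 199.4 m

199.4


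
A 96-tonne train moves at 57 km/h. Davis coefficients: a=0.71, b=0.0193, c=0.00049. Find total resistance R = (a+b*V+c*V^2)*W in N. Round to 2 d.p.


b*V = 0.0193 * 57 = 1.1001
c*V^2 = 0.00049 * 3249 = 1.59201
R_per_t = 0.71 + 1.1001 + 1.59201 = 3.40211 N/t
R_total = 3.40211 * 96 = 326.60 N

326.60


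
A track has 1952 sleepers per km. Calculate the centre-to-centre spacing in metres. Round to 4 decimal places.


Spacing = 1000 m / number of sleepers
Spacing = 1000 / 1952
Spacing = 0.5123 m

0.5123


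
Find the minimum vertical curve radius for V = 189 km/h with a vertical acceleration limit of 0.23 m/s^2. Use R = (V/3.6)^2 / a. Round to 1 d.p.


Convert speed: V = 189 / 3.6 = 52.5 m/s
V^2 = 2756.25 m^2/s^2
R_v = 2756.25 / 0.23
R_v = 11983.7 m

11983.7


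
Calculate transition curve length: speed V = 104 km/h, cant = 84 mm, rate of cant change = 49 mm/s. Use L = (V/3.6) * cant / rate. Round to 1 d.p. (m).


Convert speed: V = 104 / 3.6 = 28.8889 m/s
L = 28.8889 * 84 / 49
L = 2426.6667 / 49
L = 49.5 m

49.5


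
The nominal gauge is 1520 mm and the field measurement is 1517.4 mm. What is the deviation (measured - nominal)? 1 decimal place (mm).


Deviation = measured - nominal
Deviation = 1517.4 - 1520
Deviation = -2.6 mm

-2.6


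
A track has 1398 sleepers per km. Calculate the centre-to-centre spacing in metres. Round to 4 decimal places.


Spacing = 1000 m / number of sleepers
Spacing = 1000 / 1398
Spacing = 0.7153 m

0.7153


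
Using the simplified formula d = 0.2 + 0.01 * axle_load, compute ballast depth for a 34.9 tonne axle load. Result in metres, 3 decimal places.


d = 0.2 + 0.01 * 34.9
d = 0.2 + 0.349
d = 0.549 m

0.549


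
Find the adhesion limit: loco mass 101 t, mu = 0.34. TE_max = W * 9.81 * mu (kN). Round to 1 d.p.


TE_max = W * g * mu
TE_max = 101 * 9.81 * 0.34
TE_max = 990.81 * 0.34
TE_max = 336.9 kN

336.9


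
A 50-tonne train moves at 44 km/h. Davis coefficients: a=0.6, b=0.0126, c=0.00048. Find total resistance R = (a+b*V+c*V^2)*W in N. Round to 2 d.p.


b*V = 0.0126 * 44 = 0.5544
c*V^2 = 0.00048 * 1936 = 0.92928
R_per_t = 0.6 + 0.5544 + 0.92928 = 2.08368 N/t
R_total = 2.08368 * 50 = 104.18 N

104.18


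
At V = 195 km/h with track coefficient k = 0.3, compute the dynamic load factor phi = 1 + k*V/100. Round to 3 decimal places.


phi = 1 + k * V / 100
phi = 1 + 0.3 * 195 / 100
phi = 1 + 0.585
phi = 1.585

1.585


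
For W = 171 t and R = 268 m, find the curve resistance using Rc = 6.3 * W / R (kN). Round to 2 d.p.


Rc = 6.3 * W / R
Rc = 6.3 * 171 / 268
Rc = 1077.3 / 268
Rc = 4.02 kN

4.02


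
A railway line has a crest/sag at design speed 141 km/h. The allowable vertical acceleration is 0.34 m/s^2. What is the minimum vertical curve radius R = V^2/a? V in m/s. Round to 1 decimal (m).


Convert speed: V = 141 / 3.6 = 39.1667 m/s
V^2 = 1534.0278 m^2/s^2
R_v = 1534.0278 / 0.34
R_v = 4511.8 m

4511.8


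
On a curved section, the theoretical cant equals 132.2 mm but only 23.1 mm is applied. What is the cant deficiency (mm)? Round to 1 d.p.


Cant deficiency = equilibrium cant - actual cant
CD = 132.2 - 23.1
CD = 109.1 mm

109.1


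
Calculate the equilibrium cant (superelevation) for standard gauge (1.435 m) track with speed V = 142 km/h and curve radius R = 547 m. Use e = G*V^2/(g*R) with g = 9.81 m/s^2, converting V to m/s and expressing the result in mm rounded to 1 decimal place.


Convert speed: V = 142 / 3.6 = 39.4444 m/s
Apply formula: e = 1.435 * 39.4444^2 / (9.81 * 547)
e = 1.435 * 1555.8642 / 5366.07
e = 0.416071 m = 416.1 mm

416.1


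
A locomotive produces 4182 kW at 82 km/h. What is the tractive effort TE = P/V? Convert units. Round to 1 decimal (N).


Convert: P = 4182 kW = 4182000 W
V = 82 / 3.6 = 22.7778 m/s
TE = 4182000 / 22.7778
TE = 183600.0 N

183600.0


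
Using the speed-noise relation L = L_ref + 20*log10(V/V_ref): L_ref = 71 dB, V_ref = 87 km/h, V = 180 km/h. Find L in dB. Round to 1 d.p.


V/V_ref = 180 / 87 = 2.068966
log10(2.068966) = 0.315753
20 * 0.315753 = 6.3151
L = 71 + 6.3151 = 77.3 dB

77.3


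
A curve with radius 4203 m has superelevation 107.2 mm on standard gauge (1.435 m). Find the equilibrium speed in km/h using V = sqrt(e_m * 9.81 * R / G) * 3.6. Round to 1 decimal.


Convert cant: e = 107.2 mm = 0.1072 m
V_ms = sqrt(0.1072 * 9.81 * 4203 / 1.435)
V_ms = sqrt(3080.145851) = 55.4991 m/s
V = 55.4991 * 3.6 = 199.8 km/h

199.8


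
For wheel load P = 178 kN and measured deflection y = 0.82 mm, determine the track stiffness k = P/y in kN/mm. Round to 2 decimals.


Track stiffness k = P / y
k = 178 / 0.82
k = 217.07 kN/mm

217.07


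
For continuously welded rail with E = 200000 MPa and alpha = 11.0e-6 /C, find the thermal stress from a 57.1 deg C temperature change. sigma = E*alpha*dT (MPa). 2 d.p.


sigma = E * alpha * dT
sigma = 200000 * 11.0e-6 * 57.1
sigma = 2.2 * 57.1
sigma = 125.62 MPa

125.62


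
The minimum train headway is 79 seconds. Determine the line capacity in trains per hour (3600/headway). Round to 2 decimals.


Capacity = 3600 / headway
Capacity = 3600 / 79
Capacity = 45.57 trains/hour

45.57


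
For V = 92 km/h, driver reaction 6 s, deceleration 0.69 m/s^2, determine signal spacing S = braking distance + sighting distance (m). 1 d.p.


V = 92 / 3.6 = 25.5556 m/s
Braking distance = 25.5556^2 / (2*0.69) = 473.251 m
Sighting distance = 25.5556 * 6 = 153.3333 m
S = 473.251 + 153.3333 = 626.6 m

626.6


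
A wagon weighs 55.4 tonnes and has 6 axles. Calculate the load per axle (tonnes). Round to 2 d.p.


Load per axle = total weight / number of axles
Load = 55.4 / 6
Load = 9.23 tonnes

9.23


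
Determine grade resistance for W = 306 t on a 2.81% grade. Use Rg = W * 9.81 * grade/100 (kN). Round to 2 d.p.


Rg = W * 9.81 * grade / 100
Rg = 306 * 9.81 * 2.81 / 100
Rg = 3001.86 * 0.0281
Rg = 84.35 kN

84.35


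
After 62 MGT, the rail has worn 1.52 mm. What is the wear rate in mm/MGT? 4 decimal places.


Wear rate = total wear / cumulative tonnage
Rate = 1.52 / 62
Rate = 0.0245 mm/MGT

0.0245


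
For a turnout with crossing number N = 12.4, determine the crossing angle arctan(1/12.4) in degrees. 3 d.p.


1/N = 1/12.4 = 0.080645
angle = arctan(0.080645) = 0.080471 rad
angle = 0.080471 * 180/pi = 4.611 degrees

4.611


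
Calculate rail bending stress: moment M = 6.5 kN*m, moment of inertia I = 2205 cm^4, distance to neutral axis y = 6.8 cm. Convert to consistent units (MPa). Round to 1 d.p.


Convert units:
M = 6.5 kN*m = 6500000 N*mm
y = 6.8 cm = 68 mm
I = 2205 cm^4 = 22050000 mm^4
sigma = 6500000 * 68 / 22050000
sigma = 20.0 MPa

20.0


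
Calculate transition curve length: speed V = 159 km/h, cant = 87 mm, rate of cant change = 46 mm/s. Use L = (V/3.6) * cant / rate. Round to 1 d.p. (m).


Convert speed: V = 159 / 3.6 = 44.1667 m/s
L = 44.1667 * 87 / 46
L = 3842.5 / 46
L = 83.5 m

83.5


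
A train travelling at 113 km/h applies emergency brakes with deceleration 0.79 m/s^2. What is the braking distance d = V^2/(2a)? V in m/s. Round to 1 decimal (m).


Convert speed: V = 113 / 3.6 = 31.3889 m/s
V^2 = 985.2623
d = 985.2623 / (2 * 0.79)
d = 985.2623 / 1.58
d = 623.6 m

623.6


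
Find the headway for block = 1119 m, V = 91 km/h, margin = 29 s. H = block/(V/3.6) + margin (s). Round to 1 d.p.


V = 91 / 3.6 = 25.2778 m/s
Block traversal time = 1119 / 25.2778 = 44.2681 s
Headway = 44.2681 + 29
Headway = 73.3 s

73.3


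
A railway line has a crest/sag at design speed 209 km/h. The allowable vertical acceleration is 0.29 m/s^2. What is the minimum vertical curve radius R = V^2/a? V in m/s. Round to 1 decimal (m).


Convert speed: V = 209 / 3.6 = 58.0556 m/s
V^2 = 3370.4475 m^2/s^2
R_v = 3370.4475 / 0.29
R_v = 11622.2 m

11622.2


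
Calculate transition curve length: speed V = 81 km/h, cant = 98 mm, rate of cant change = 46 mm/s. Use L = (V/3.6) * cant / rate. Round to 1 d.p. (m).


Convert speed: V = 81 / 3.6 = 22.5 m/s
L = 22.5 * 98 / 46
L = 2205.0 / 46
L = 47.9 m

47.9


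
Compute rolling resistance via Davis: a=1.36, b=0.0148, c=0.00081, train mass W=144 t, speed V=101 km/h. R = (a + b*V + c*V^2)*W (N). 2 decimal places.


b*V = 0.0148 * 101 = 1.4948
c*V^2 = 0.00081 * 10201 = 8.26281
R_per_t = 1.36 + 1.4948 + 8.26281 = 11.11761 N/t
R_total = 11.11761 * 144 = 1600.94 N

1600.94


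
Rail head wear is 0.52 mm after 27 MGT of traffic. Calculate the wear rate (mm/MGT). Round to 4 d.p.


Wear rate = total wear / cumulative tonnage
Rate = 0.52 / 27
Rate = 0.0193 mm/MGT

0.0193


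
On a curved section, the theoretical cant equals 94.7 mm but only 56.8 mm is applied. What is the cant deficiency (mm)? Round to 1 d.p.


Cant deficiency = equilibrium cant - actual cant
CD = 94.7 - 56.8
CD = 37.9 mm

37.9


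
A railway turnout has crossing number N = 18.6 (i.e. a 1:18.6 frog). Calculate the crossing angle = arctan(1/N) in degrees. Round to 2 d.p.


1/N = 1/18.6 = 0.053763
angle = arctan(0.053763) = 0.053712 rad
angle = 0.053712 * 180/pi = 3.08 degrees

3.08


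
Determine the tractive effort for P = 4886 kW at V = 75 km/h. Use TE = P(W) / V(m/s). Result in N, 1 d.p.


Convert: P = 4886 kW = 4886000 W
V = 75 / 3.6 = 20.8333 m/s
TE = 4886000 / 20.8333
TE = 234528.0 N

234528.0


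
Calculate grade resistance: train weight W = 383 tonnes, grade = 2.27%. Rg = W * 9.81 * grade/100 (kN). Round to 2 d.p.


Rg = W * 9.81 * grade / 100
Rg = 383 * 9.81 * 2.27 / 100
Rg = 3757.23 * 0.0227
Rg = 85.29 kN

85.29


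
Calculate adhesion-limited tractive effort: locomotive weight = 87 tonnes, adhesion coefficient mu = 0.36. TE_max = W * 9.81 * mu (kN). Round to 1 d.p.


TE_max = W * g * mu
TE_max = 87 * 9.81 * 0.36
TE_max = 853.47 * 0.36
TE_max = 307.2 kN

307.2


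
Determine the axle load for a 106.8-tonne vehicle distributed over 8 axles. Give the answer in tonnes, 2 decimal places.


Load per axle = total weight / number of axles
Load = 106.8 / 8
Load = 13.35 tonnes

13.35


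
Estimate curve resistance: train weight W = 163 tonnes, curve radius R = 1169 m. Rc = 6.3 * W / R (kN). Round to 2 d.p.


Rc = 6.3 * W / R
Rc = 6.3 * 163 / 1169
Rc = 1026.9 / 1169
Rc = 0.88 kN

0.88


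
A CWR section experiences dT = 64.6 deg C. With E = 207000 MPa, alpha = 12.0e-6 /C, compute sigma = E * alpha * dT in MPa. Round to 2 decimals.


sigma = E * alpha * dT
sigma = 207000 * 12.0e-6 * 64.6
sigma = 2.484 * 64.6
sigma = 160.47 MPa

160.47


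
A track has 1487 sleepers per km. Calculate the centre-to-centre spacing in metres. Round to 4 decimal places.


Spacing = 1000 m / number of sleepers
Spacing = 1000 / 1487
Spacing = 0.6725 m

0.6725


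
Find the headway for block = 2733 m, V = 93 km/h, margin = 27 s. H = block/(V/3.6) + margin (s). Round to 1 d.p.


V = 93 / 3.6 = 25.8333 m/s
Block traversal time = 2733 / 25.8333 = 105.7935 s
Headway = 105.7935 + 27
Headway = 132.8 s

132.8


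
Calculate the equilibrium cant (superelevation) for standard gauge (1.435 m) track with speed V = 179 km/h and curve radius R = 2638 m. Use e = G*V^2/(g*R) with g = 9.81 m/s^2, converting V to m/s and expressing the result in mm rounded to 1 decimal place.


Convert speed: V = 179 / 3.6 = 49.7222 m/s
Apply formula: e = 1.435 * 49.7222^2 / (9.81 * 2638)
e = 1.435 * 2472.2994 / 25878.78
e = 0.137091 m = 137.1 mm

137.1
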